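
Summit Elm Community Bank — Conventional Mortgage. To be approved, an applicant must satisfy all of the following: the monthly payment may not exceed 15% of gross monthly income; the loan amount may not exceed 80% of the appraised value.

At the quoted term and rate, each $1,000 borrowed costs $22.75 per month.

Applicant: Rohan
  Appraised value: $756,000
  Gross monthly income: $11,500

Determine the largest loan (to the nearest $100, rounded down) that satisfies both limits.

$75,800

Payment cap: 15% × $11,500 = $1,725/month.
At $22.75 per $1,000, that supports 1,725/22.75 × 1,000 ≈ $75,824 → $75,800.
LTV cap: 80% × $756,000 = $604,800 → $604,800.
Binding constraint: payment-to-income.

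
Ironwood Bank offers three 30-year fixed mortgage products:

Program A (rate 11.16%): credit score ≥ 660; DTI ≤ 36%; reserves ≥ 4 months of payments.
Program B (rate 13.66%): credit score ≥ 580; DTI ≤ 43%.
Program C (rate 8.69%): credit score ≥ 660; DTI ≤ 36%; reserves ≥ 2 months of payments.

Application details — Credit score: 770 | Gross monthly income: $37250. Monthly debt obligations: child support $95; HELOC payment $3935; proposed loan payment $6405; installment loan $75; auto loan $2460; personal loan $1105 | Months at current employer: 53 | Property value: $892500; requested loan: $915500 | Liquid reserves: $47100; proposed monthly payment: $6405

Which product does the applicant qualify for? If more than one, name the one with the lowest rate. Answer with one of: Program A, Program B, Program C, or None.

Program B

Total debts = (95 + 3,935 + 6,405 + 75 + 2,460 + 1,105) = 14,075; DTI = 14,075/37,250 = 37.8%.
LTV = 915,500/892,500 = 102.6%.
Reserves = 47,100/6,405 = 7.4 months.
Program A: score 770 ≥ 660; DTI 37.8% > 36%; reserves 7.4 ≥ 4 mo → does not qualify.
Program B: score 770 ≥ 580; DTI 37.8% ≤ 43% → qualifies.
Program C: score 770 ≥ 660; DTI 37.8% > 36%; reserves 7.4 ≥ 2 mo → does not qualify.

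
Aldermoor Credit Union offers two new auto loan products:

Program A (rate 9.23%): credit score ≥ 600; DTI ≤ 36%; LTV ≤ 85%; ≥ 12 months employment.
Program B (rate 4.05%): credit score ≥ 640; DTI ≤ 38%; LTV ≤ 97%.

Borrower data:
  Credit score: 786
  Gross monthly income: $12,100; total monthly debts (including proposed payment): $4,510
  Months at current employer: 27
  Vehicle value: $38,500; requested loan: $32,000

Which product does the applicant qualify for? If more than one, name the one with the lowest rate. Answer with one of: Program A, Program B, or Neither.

Program B

DTI = 4,510/12,100 = 37.3%.
LTV = 32,000/38,500 = 83.1%.
Program A: score 786 ≥ 600; DTI 37.3% > 36%; LTV 83.1% ≤ 85%; employment 27 ≥ 12 mo → does not qualify.
Program B: score 786 ≥ 640; DTI 37.3% ≤ 38%; LTV 83.1% ≤ 97% → qualifies.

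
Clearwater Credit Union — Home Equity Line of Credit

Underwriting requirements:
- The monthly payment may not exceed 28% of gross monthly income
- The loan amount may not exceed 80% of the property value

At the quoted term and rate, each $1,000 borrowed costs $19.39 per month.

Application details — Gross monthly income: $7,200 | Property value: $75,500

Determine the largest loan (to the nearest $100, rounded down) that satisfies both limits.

Payment cap: 28% × $7,200 = $2,016/month.
At $19.39 per $1,000, that supports 2,016/19.39 × 1,000 ≈ $103,971 → $103,900.
LTV cap: 80% × $75,500 = $60,400 → $60,400.
Binding constraint: loan-to-value.

$60,400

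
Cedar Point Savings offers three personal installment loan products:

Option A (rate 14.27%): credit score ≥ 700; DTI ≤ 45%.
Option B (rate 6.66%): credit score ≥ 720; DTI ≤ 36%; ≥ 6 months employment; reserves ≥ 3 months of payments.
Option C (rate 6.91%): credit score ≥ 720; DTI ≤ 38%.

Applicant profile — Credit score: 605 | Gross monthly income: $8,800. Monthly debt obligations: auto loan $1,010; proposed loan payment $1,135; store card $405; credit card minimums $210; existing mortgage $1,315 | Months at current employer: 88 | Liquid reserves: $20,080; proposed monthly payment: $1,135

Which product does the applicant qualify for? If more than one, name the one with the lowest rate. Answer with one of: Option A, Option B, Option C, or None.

Total debts = (1,010 + 1,135 + 405 + 210 + 1,315) = 4,075; DTI = 4,075/8,800 = 46.3%.
Reserves = 20,080/1,135 = 17.7 months.
Option A: score 605 < 700; DTI 46.3% > 45% → does not qualify.
Option B: score 605 < 720; DTI 46.3% > 36%; employment 88 ≥ 6 mo; reserves 17.7 ≥ 3 mo → does not qualify.
Option C: score 605 < 720; DTI 46.3% > 38% → does not qualify.

None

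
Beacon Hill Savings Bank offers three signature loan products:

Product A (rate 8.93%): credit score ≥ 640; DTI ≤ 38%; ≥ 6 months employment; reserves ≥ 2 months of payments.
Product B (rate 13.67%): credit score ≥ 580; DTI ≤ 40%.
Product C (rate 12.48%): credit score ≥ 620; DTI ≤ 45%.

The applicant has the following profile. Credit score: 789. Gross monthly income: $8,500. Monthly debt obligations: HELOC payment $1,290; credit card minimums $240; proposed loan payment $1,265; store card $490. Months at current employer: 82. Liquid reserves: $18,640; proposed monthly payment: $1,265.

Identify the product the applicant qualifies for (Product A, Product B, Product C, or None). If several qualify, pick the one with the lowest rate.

Product C

Total debts = (1,290 + 240 + 1,265 + 490) = 3,285; DTI = 3,285/8,500 = 38.6%.
Reserves = 18,640/1,265 = 14.7 months.
Product A: score 789 ≥ 640; DTI 38.6% > 38%; employment 82 ≥ 6 mo; reserves 14.7 ≥ 2 mo → does not qualify.
Product B: score 789 ≥ 580; DTI 38.6% ≤ 40% → qualifies.
Product C: score 789 ≥ 620; DTI 38.6% ≤ 45% → qualifies.
Qualifying: Product B, Product C. Lowest rate is 12.48% → Product C.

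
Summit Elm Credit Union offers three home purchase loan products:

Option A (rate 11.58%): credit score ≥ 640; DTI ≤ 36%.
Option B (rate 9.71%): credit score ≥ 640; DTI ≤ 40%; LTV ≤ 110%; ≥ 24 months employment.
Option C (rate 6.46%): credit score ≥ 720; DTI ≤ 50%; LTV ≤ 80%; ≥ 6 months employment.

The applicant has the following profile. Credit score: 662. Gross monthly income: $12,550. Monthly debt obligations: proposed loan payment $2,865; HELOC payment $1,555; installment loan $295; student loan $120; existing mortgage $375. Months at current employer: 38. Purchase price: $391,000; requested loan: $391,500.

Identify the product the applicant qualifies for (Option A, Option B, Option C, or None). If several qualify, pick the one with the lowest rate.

Total debts = (2,865 + 1,555 + 295 + 120 + 375) = 5,210; DTI = 5,210/12,550 = 41.5%.
LTV = 391,500/391,000 = 100.1%.
Option A: score 662 ≥ 640; DTI 41.5% > 36% → does not qualify.
Option B: score 662 ≥ 640; DTI 41.5% > 40%; LTV 100.1% ≤ 110%; employment 38 ≥ 24 mo → does not qualify.
Option C: score 662 < 720; DTI 41.5% ≤ 50%; LTV 100.1% > 80%; employment 38 ≥ 6 mo → does not qualify.

None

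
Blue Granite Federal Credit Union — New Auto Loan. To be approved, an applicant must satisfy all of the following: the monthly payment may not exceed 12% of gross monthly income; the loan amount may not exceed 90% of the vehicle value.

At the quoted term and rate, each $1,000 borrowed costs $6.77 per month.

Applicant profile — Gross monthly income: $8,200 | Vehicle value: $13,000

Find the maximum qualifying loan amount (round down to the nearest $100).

Payment cap: 12% × $8,200 = $984/month.
At $6.77 per $1,000, that supports 984/6.77 × 1,000 ≈ $145,347 → $145,300.
LTV cap: 90% × $13,000 = $11,700 → $11,700.
Binding constraint: loan-to-value.

$11,700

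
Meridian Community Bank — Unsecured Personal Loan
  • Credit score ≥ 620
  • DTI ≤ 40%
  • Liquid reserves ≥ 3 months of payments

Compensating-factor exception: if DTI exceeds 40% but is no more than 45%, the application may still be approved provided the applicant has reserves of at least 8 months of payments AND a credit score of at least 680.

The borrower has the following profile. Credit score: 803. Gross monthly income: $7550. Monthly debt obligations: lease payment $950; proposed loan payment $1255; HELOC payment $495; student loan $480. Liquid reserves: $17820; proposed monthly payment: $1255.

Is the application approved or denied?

Approved

Credit score 803 ≥ 620 (meets base)
Total debts = (950 + 1,255 + 495 + 480) = 3,180. DTI: 3,180 ÷ 7,550 = 42.1%, over the 40% base limit.
Reserves = 17,820/1,255 = 14.2 months ≥ 3
DTI 42.1% is within the 40%–45% exception band; checking compensating factors.
Override check — reserves: 14.2 mo (ok); score: 803 (ok).
Both compensating conditions met → exception applies.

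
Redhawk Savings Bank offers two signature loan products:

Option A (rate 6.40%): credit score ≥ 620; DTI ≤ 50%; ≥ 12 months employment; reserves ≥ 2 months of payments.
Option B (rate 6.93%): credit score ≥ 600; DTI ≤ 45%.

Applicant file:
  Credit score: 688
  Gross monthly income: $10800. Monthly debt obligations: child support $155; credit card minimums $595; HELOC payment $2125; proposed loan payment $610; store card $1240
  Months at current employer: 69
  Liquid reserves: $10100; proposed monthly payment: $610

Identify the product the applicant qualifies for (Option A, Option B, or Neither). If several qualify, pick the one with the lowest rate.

Total debts = (155 + 595 + 2,125 + 610 + 1,240) = 4,725; DTI = 4,725/10,800 = 43.8%.
Reserves = 10,100/610 = 16.6 months.
Option A: score 688 ≥ 620; DTI 43.8% ≤ 50%; employment 69 ≥ 12 mo; reserves 16.6 ≥ 2 mo → qualifies.
Option B: score 688 ≥ 600; DTI 43.8% ≤ 45% → qualifies.
Qualifying: Option A, Option B. Lowest rate is 6.40% → Option A.

Option A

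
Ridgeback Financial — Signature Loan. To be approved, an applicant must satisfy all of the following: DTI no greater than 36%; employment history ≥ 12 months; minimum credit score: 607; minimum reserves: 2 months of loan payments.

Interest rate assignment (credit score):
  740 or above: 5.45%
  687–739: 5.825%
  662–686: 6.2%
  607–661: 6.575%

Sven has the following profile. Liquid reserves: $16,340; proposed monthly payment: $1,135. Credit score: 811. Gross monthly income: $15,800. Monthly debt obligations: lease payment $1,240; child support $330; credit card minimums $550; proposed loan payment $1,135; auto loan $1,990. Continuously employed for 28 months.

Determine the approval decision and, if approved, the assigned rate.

Credit score 811 ≥ 607 (meets minimum)
Liquid reserves cover 16,340/1,135 = 14.4 months — ≥ 2 required
Employment 28 ≥ 12 months
Total monthly debts = (1,240 + 330 + 550 + 1,135 + 1,990) = 5,245. Debt-to-income = 5,245/15,800 = 33.2% — meets 36% limit
All requirements met. Score 811 falls in the 740 or above tier → 5.45%.

Approved at 5.45%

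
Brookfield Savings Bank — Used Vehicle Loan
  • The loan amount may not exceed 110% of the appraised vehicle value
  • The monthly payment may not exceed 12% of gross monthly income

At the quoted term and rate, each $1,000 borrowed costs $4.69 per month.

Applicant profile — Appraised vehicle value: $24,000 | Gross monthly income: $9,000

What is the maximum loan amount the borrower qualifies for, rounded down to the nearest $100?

$26,400

Payment cap: 12% × $9,000 = $1,080/month.
At $4.69 per $1,000, that supports 1,080/4.69 × 1,000 ≈ $230,277 → $230,200.
LTV cap: 110% × $24,000 = $26,400 → $26,400.
Binding constraint: loan-to-value.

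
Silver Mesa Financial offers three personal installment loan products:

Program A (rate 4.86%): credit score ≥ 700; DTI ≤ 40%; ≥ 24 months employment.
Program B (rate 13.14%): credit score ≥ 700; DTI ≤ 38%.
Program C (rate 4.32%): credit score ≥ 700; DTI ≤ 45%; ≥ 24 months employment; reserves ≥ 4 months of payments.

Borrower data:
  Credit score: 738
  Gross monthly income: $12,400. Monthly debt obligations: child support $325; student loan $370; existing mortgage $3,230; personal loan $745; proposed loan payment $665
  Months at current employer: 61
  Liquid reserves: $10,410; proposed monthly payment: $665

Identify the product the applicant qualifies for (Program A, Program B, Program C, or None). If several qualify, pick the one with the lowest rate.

Program C

Total debts = (325 + 370 + 3,230 + 745 + 665) = 5,335; DTI = 5,335/12,400 = 43%.
Reserves = 10,410/665 = 15.7 months.
Program A: score 738 ≥ 700; DTI 43% > 40%; employment 61 ≥ 24 mo → does not qualify.
Program B: score 738 ≥ 700; DTI 43% > 38% → does not qualify.
Program C: score 738 ≥ 700; DTI 43% ≤ 45%; employment 61 ≥ 24 mo; reserves 15.7 ≥ 4 mo → qualifies.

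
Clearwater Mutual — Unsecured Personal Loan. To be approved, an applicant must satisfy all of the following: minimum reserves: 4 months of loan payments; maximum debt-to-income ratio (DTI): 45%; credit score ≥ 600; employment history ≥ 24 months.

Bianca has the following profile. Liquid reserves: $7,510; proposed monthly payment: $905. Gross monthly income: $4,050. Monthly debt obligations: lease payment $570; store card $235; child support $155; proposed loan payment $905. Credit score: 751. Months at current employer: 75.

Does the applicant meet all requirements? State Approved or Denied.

Liquid reserves cover 7,510/905 = 8.3 months — ≥ 4 required
Total monthly debts = (570 + 235 + 155 + 905) = 1,865. DTI = 1,865/4,050 = 46% > 45%
Credit score 751 ≥ 600 (meets)
Employment 75 ≥ 24 months
Fails on DTI.

Denied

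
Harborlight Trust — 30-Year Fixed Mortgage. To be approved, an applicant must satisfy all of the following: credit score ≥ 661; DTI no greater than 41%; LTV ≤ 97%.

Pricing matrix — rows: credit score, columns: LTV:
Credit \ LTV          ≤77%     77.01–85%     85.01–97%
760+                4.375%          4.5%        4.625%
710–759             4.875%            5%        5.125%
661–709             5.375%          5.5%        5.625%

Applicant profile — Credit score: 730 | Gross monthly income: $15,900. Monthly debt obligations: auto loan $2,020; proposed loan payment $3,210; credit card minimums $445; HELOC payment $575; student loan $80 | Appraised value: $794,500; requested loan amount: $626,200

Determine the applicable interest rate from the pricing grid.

Credit score 730 ≥ 661; Total monthly debts = (2,020 + 3,210 + 445 + 575 + 80) = 6,330. DTI: 6,330 ÷ 15,900 = 39.8%, within the 41% cap
LTV: 626,200 ÷ 794,500 = 78.8%, within 97% cap
Credit 730 → row 710–759; LTV 78.8% → column 77.01–85%. Grid cell → 5%.

5%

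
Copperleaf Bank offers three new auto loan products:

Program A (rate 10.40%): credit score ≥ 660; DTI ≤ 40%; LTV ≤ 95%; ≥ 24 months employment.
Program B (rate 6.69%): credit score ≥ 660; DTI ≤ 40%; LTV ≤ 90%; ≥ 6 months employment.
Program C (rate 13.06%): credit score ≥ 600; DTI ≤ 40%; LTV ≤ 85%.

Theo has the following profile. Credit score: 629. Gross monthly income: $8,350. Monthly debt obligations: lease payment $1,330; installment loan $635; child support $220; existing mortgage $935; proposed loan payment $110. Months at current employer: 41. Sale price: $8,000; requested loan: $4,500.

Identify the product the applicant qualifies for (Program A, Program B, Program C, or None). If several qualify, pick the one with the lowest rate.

Total debts = (1,330 + 635 + 220 + 935 + 110) = 3,230; DTI = 3,230/8,350 = 38.7%.
LTV = 4,500/8,000 = 56.2%.
Program A: score 629 < 660; DTI 38.7% ≤ 40%; LTV 56.2% ≤ 95%; employment 41 ≥ 24 mo → does not qualify.
Program B: score 629 < 660; DTI 38.7% ≤ 40%; LTV 56.2% ≤ 90%; employment 41 ≥ 6 mo → does not qualify.
Program C: score 629 ≥ 600; DTI 38.7% ≤ 40%; LTV 56.2% ≤ 85% → qualifies.

Program C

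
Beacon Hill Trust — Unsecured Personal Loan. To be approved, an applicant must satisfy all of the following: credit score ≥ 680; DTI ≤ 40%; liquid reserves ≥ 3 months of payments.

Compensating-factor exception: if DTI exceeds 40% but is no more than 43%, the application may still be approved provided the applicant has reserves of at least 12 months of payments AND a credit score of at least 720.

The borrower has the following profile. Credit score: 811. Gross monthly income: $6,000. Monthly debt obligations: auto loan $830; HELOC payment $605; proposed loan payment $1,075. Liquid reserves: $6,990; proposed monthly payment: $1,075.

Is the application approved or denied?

Credit score 811 ≥ 680 (meets base)
Total debts = (830 + 605 + 1,075) = 2,510. DTI: 2,510 ÷ 6,000 = 41.8%, over the 40% base limit.
Reserves = 6,990/1,075 = 6.5 months ≥ 3
41.8% falls in the override range (40%–43%), so the compensating-factor test applies.
Override check — reserves: 6.5 mo (short of 12); score: 811 (ok).
Override conditions not both satisfied; exception does not apply.

Denied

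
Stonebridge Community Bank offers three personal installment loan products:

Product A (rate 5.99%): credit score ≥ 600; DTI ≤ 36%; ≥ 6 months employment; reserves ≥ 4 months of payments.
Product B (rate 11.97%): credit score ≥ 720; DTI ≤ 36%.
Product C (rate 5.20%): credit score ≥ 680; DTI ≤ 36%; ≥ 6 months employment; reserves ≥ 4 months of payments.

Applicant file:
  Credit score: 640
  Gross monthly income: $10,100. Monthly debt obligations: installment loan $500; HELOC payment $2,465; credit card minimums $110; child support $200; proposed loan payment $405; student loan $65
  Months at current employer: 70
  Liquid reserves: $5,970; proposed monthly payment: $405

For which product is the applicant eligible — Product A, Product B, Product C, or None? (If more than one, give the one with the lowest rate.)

Total debts = (500 + 2,465 + 110 + 200 + 405 + 65) = 3,745; DTI = 3,745/10,100 = 37.1%.
Reserves = 5,970/405 = 14.7 months.
Product A: score 640 ≥ 600; DTI 37.1% > 36%; employment 70 ≥ 6 mo; reserves 14.7 ≥ 4 mo → does not qualify.
Product B: score 640 < 720; DTI 37.1% > 36% → does not qualify.
Product C: score 640 < 680; DTI 37.1% > 36%; employment 70 ≥ 6 mo; reserves 14.7 ≥ 4 mo → does not qualify.

None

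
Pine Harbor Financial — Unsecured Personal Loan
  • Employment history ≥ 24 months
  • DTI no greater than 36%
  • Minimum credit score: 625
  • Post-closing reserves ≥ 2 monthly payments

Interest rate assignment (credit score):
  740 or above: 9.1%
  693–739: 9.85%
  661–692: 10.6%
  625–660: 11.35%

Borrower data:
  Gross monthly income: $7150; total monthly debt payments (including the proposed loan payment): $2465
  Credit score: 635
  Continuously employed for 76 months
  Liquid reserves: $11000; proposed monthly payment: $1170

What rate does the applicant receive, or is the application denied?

Approved at 11.35%

Credit score 635 ≥ 625 (meets minimum)
Reserves: 11,000 ÷ 1,170 = 9.4 months (meets 2-month minimum)
Employment 76 ≥ 24 months
DTI: 2,465 ÷ 7,150 = 34.5%, within the 36% cap
All requirements met. Score 635 falls in the 625–660 tier → 11.35%.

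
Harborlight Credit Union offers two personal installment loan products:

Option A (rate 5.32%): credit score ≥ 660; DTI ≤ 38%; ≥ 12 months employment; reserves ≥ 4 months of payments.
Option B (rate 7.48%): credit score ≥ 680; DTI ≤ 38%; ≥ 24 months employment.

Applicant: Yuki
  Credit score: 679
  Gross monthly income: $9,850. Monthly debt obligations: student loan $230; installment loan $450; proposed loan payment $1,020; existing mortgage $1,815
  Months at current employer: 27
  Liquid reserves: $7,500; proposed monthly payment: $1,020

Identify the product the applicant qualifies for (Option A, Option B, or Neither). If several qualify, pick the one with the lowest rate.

Option A

Total debts = (230 + 450 + 1,020 + 1,815) = 3,515; DTI = 3,515/9,850 = 35.7%.
Reserves = 7,500/1,020 = 7.4 months.
Option A: score 679 ≥ 660; DTI 35.7% ≤ 38%; employment 27 ≥ 12 mo; reserves 7.4 ≥ 4 mo → qualifies.
Option B: score 679 < 680; DTI 35.7% ≤ 38%; employment 27 ≥ 24 mo → does not qualify.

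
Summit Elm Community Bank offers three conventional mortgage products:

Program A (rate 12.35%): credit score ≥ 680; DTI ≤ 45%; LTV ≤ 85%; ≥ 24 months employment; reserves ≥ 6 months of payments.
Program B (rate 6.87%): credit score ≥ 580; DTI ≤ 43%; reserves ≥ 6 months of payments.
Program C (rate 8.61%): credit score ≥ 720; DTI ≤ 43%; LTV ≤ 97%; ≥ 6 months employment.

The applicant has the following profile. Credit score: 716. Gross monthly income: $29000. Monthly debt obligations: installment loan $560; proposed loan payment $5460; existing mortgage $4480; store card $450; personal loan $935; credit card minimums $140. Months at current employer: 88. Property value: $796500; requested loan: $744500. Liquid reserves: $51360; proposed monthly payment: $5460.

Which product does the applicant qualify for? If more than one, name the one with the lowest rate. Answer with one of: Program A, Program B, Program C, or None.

Program B

Total debts = (560 + 5,460 + 4,480 + 450 + 935 + 140) = 12,025; DTI = 12,025/29,000 = 41.5%.
LTV = 744,500/796,500 = 93.5%.
Reserves = 51,360/5,460 = 9.4 months.
Program A: score 716 ≥ 680; DTI 41.5% ≤ 45%; LTV 93.5% > 85%; employment 88 ≥ 24 mo; reserves 9.4 ≥ 6 mo → does not qualify.
Program B: score 716 ≥ 580; DTI 41.5% ≤ 43%; reserves 9.4 ≥ 6 mo → qualifies.
Program C: score 716 < 720; DTI 41.5% ≤ 43%; LTV 93.5% ≤ 97%; employment 88 ≥ 6 mo → does not qualify.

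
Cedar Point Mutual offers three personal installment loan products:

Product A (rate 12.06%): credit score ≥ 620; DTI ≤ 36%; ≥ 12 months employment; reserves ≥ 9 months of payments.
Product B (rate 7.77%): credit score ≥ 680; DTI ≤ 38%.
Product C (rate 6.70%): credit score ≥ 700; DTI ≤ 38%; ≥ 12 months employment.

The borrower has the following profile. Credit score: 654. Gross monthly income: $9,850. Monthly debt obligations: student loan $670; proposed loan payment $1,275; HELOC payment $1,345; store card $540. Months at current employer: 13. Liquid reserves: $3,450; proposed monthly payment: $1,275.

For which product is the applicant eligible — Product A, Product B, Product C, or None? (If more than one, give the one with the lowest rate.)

None

Total debts = (670 + 1,275 + 1,345 + 540) = 3,830; DTI = 3,830/9,850 = 38.9%.
Reserves = 3,450/1,275 = 2.7 months.
Product A: score 654 ≥ 620; DTI 38.9% > 36%; employment 13 ≥ 12 mo; reserves 2.7 < 9 mo → does not qualify.
Product B: score 654 < 680; DTI 38.9% > 38% → does not qualify.
Product C: score 654 < 700; DTI 38.9% > 38%; employment 13 ≥ 12 mo → does not qualify.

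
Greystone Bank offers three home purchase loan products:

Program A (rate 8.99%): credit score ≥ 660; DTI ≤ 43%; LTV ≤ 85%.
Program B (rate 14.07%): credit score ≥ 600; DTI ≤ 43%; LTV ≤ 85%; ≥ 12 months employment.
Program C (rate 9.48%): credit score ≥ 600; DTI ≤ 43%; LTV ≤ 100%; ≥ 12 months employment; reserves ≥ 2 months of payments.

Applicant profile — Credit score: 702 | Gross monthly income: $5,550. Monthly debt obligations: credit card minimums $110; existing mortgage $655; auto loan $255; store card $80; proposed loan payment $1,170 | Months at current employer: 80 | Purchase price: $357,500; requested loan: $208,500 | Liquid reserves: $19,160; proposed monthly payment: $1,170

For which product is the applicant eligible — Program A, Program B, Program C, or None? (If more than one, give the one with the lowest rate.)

Total debts = (110 + 655 + 255 + 80 + 1,170) = 2,270; DTI = 2,270/5,550 = 40.9%.
LTV = 208,500/357,500 = 58.3%.
Reserves = 19,160/1,170 = 16.4 months.
Program A: score 702 ≥ 660; DTI 40.9% ≤ 43%; LTV 58.3% ≤ 85% → qualifies.
Program B: score 702 ≥ 600; DTI 40.9% ≤ 43%; LTV 58.3% ≤ 85%; employment 80 ≥ 12 mo → qualifies.
Program C: score 702 ≥ 600; DTI 40.9% ≤ 43%; LTV 58.3% ≤ 100%; employment 80 ≥ 12 mo; reserves 16.4 ≥ 2 mo → qualifies.
Qualifying: Program A, Program B, Program C. Lowest rate is 8.99% → Program A.

Program A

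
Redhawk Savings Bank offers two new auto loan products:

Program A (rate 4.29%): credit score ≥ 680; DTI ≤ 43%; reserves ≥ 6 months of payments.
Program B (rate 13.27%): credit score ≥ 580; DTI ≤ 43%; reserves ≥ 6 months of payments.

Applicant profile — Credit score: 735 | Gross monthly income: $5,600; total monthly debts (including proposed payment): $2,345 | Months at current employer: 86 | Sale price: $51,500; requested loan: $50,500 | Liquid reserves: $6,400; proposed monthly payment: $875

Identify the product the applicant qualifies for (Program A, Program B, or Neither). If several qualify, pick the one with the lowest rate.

Program A

DTI = 2,345/5,600 = 41.9%.
LTV = 50,500/51,500 = 98.1%.
Reserves = 6,400/875 = 7.3 months.
Program A: score 735 ≥ 680; DTI 41.9% ≤ 43%; reserves 7.3 ≥ 6 mo → qualifies.
Program B: score 735 ≥ 580; DTI 41.9% ≤ 43%; reserves 7.3 ≥ 6 mo → qualifies.
Qualifying: Program A, Program B. Lowest rate is 4.29% → Program A.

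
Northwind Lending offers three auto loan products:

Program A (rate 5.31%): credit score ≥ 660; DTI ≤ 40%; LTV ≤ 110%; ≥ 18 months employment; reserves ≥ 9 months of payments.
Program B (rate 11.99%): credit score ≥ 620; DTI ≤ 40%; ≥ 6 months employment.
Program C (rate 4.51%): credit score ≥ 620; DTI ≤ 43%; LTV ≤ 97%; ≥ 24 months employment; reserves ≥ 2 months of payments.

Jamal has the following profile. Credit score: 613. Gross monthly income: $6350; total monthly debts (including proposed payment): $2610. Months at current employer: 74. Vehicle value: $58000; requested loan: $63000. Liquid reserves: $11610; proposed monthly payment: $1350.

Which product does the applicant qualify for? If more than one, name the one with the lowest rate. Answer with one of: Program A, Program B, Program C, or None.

DTI = 2,610/6,350 = 41.1%.
LTV = 63,000/58,000 = 108.6%.
Reserves = 11,610/1,350 = 8.6 months.
Program A: score 613 < 660; DTI 41.1% > 40%; LTV 108.6% ≤ 110%; employment 74 ≥ 18 mo; reserves 8.6 < 9 mo → does not qualify.
Program B: score 613 < 620; DTI 41.1% > 40%; employment 74 ≥ 6 mo → does not qualify.
Program C: score 613 < 620; DTI 41.1% ≤ 43%; LTV 108.6% > 97%; employment 74 ≥ 24 mo; reserves 8.6 ≥ 2 mo → does not qualify.

None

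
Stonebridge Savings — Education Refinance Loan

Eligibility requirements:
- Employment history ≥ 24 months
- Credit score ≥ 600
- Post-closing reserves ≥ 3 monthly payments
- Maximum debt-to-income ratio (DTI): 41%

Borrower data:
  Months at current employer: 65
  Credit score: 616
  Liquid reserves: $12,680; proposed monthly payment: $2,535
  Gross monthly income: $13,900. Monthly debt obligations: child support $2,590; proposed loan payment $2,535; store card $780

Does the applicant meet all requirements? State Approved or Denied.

Employment 65 ≥ 24 months
Credit score 616 ≥ 600 (meets)
Reserves: 12,680 ÷ 2,535 = 5.0 months (meets 3-month minimum)
Total monthly debts = (2,590 + 2,535 + 780) = 5,905. DTI: 5,905 ÷ 13,900 = 42.5%, exceeds the 41% cap
Fails on DTI.

Denied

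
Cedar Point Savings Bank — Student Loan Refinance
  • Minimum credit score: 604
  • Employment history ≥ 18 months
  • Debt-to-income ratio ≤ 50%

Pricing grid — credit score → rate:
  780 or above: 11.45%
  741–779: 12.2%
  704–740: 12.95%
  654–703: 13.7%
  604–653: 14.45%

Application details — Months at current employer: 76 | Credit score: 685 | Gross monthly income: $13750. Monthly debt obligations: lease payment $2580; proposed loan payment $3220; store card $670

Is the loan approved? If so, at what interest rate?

Credit score 685 ≥ 604 (meets minimum)
Employment 76 ≥ 18 months
Total monthly debts = (2,580 + 3,220 + 670) = 6,470. DTI: 6,470 ÷ 13,750 = 47.1%, within the 50% cap
All requirements met. Score 685 falls in the 654–703 tier → 13.7%.

Approved at 13.7%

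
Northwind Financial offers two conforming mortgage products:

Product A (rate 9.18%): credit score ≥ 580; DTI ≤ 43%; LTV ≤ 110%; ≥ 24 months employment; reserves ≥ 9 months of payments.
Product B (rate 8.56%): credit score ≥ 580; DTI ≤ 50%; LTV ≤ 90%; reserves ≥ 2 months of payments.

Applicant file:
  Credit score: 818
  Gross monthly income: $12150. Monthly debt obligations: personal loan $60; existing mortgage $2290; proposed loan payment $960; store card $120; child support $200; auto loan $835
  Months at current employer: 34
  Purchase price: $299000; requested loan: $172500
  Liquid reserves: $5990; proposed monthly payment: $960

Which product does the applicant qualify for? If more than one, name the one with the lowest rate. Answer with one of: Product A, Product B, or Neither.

Product B

Total debts = (60 + 2,290 + 960 + 120 + 200 + 835) = 4,465; DTI = 4,465/12,150 = 36.7%.
LTV = 172,500/299,000 = 57.7%.
Reserves = 5,990/960 = 6.2 months.
Product A: score 818 ≥ 580; DTI 36.7% ≤ 43%; LTV 57.7% ≤ 110%; employment 34 ≥ 24 mo; reserves 6.2 < 9 mo → does not qualify.
Product B: score 818 ≥ 580; DTI 36.7% ≤ 50%; LTV 57.7% ≤ 90%; reserves 6.2 ≥ 2 mo → qualifies.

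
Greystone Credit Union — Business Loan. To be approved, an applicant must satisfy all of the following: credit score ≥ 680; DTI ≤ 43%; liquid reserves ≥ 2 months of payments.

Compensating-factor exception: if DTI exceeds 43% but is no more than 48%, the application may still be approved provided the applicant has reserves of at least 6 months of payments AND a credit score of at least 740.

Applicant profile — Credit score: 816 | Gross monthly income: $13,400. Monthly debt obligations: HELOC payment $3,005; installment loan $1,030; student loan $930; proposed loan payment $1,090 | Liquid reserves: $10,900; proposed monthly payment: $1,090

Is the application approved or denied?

Credit score 816 ≥ 680 (meets base)
Total debts = (3,005 + 1,030 + 930 + 1,090) = 6,055. DTI: 6,055 ÷ 13,400 = 45.2%, over the 43% base limit.
Reserves = 10,900/1,090 = 10.0 months ≥ 2
45.2% falls in the override range (43%–48%), so the compensating-factor test applies.
Reserves 10.0 ≥ 6 months; credit score 816 ≥ 740.
Both override conditions satisfied; DTI exception granted.

Approved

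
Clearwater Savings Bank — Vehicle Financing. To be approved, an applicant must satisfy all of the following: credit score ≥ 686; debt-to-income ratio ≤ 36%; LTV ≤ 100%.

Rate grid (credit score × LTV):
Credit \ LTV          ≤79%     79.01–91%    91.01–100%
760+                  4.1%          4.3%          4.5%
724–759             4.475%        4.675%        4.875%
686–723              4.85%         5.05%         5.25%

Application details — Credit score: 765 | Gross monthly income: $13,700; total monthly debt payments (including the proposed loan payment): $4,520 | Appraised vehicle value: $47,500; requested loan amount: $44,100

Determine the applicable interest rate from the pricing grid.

4.5%

Credit score 765 ≥ 686; Debt-to-income = 4,520/13,700 = 33% — meets 36% limit
Loan-to-value = 44,100/47,500 = 92.8% — pass (100% max)
Row: 765 falls in 760+. Column: 92.8% falls in 91.01–100%. Rate = 4.5%.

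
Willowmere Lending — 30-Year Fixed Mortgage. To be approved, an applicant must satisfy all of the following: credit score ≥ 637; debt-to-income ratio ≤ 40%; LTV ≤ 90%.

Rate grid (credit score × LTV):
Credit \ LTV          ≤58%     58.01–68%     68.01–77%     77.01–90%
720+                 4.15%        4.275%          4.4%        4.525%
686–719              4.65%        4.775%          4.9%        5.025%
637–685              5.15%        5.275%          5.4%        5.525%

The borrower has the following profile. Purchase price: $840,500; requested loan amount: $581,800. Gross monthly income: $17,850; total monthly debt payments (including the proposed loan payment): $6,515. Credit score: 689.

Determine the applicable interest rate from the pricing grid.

Credit score 689 ≥ 637; Debt-to-income = 6,515/17,850 = 36.5% — meets 40% limit
LTV: 581,800 ÷ 840,500 = 69.2%, within 90% cap
Credit 689 → row 686–719; LTV 69.2% → column 68.01–77%. Grid cell → 4.9%.

4.9%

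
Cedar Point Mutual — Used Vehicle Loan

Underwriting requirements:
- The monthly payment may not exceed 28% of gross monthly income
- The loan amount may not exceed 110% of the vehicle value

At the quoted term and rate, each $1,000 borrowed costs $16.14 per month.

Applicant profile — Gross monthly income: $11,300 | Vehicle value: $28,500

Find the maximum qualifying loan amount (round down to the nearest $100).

$31,300

Payment cap: 28% × $11,300 = $3,164/month.
At $16.14 per $1,000, that supports 3,164/16.14 × 1,000 ≈ $196,034 → $196,000.
LTV cap: 110% × $28,500 = $31,350 → $31,300.
Binding constraint: loan-to-value.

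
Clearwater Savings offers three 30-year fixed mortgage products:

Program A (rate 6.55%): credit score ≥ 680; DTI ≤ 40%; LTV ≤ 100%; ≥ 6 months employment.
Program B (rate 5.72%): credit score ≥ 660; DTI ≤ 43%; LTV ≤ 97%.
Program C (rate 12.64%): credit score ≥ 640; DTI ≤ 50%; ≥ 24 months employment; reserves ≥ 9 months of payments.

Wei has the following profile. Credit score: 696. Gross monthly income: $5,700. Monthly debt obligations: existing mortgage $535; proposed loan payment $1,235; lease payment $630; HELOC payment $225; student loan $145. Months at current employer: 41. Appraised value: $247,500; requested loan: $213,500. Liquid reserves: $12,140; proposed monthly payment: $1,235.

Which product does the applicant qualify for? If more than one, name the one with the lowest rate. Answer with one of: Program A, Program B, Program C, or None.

Total debts = (535 + 1,235 + 630 + 225 + 145) = 2,770; DTI = 2,770/5,700 = 48.6%.
LTV = 213,500/247,500 = 86.3%.
Reserves = 12,140/1,235 = 9.8 months.
Program A: score 696 ≥ 680; DTI 48.6% > 40%; LTV 86.3% ≤ 100%; employment 41 ≥ 6 mo → does not qualify.
Program B: score 696 ≥ 660; DTI 48.6% > 43%; LTV 86.3% ≤ 97% → does not qualify.
Program C: score 696 ≥ 640; DTI 48.6% ≤ 50%; employment 41 ≥ 24 mo; reserves 9.8 ≥ 9 mo → qualifies.

Program C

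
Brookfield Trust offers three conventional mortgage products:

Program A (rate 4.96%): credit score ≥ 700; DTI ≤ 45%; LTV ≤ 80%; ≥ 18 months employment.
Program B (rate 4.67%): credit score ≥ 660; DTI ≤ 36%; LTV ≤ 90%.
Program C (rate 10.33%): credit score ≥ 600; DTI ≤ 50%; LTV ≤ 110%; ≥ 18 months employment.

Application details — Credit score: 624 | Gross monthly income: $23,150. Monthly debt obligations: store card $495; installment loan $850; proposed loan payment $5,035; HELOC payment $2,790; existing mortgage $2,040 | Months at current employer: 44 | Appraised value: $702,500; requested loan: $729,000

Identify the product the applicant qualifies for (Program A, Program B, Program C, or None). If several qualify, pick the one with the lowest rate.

Program C

Total debts = (495 + 850 + 5,035 + 2,790 + 2,040) = 11,210; DTI = 11,210/23,150 = 48.4%.
LTV = 729,000/702,500 = 103.8%.
Program A: score 624 < 700; DTI 48.4% > 45%; LTV 103.8% > 80%; employment 44 ≥ 18 mo → does not qualify.
Program B: score 624 < 660; DTI 48.4% > 36%; LTV 103.8% > 90% → does not qualify.
Program C: score 624 ≥ 600; DTI 48.4% ≤ 50%; LTV 103.8% ≤ 110%; employment 44 ≥ 18 mo → qualifies.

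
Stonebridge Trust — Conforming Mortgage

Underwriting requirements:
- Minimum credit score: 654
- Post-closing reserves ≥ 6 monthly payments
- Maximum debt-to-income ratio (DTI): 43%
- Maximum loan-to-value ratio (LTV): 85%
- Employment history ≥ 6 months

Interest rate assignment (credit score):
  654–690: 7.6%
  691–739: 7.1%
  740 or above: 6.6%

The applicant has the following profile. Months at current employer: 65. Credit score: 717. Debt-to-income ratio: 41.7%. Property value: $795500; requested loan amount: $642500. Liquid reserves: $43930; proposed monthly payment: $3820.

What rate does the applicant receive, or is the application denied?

Approved at 7.1%

Credit score 717 ≥ 654 (meets minimum)
Employment 65 ≥ 6 months
LTV = 642,500/795,500 = 80.8% ≤ 85%
Liquid reserves cover 43,930/3,820 = 11.5 months — ≥ 6 required
DTI 41.7% is within the 43% limit
All requirements met. Score 717 falls in the 691–739 tier → 7.1%.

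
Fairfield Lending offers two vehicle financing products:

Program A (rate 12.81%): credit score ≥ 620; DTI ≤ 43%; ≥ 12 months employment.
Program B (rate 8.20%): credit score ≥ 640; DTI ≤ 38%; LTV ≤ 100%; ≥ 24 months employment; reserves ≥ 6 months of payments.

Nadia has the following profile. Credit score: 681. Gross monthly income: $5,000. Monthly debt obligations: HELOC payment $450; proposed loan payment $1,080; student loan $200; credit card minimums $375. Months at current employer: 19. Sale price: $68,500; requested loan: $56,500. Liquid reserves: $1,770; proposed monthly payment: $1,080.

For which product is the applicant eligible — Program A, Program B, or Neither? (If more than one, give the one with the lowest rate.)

Total debts = (450 + 1,080 + 200 + 375) = 2,105; DTI = 2,105/5,000 = 42.1%.
LTV = 56,500/68,500 = 82.5%.
Reserves = 1,770/1,080 = 1.6 months.
Program A: score 681 ≥ 620; DTI 42.1% ≤ 43%; employment 19 ≥ 12 mo → qualifies.
Program B: score 681 ≥ 640; DTI 42.1% > 38%; LTV 82.5% ≤ 100%; employment 19 < 24 mo; reserves 1.6 < 6 mo → does not qualify.

Program A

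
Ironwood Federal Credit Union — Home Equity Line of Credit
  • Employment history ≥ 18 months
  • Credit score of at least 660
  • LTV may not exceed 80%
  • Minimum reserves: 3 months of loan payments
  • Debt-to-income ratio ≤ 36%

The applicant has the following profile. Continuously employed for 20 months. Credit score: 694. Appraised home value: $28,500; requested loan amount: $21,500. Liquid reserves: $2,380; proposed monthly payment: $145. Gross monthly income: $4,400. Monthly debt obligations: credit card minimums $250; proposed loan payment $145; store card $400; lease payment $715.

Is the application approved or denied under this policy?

Approved

Employment 20 ≥ 18 months
Credit score 694 ≥ 660 (meets)
LTV: 21,500 ÷ 28,500 = 75.4%, within 80% cap
Liquid reserves cover 2,380/145 = 16.4 months — ≥ 3 required
Total monthly debts = (250 + 145 + 400 + 715) = 1,510. Debt-to-income = 1,510/4,400 = 34.3% — meets 36% limit
All criteria satisfied.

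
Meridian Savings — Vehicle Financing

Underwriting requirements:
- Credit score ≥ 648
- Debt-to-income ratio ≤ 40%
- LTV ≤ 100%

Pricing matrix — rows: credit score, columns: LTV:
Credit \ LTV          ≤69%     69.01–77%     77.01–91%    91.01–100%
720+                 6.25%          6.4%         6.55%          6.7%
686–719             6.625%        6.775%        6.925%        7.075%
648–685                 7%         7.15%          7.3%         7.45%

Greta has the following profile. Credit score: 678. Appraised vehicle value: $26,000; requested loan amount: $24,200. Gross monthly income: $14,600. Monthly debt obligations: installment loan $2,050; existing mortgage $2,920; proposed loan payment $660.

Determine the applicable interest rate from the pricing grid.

Credit score 678 ≥ 648; Total monthly debts = (2,050 + 2,920 + 660) = 5,630. DTI = 5,630/14,600 = 38.6% ≤ 40%
LTV: 24,200 ÷ 26,000 = 93.1%, within 100% cap
Row: 678 falls in 648–685. Column: 93.1% falls in 91.01–100%. Rate = 7.45%.

7.45%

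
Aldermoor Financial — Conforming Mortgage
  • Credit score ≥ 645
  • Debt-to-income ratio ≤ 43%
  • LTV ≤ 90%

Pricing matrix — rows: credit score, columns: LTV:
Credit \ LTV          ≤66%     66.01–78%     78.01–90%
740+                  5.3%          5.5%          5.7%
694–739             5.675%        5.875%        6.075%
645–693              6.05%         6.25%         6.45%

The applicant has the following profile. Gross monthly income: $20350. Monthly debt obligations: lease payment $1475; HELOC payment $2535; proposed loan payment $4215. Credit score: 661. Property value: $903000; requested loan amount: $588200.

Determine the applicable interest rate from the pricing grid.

6.05%

Credit score 661 ≥ 645; Total monthly debts = (1,475 + 2,535 + 4,215) = 8,225. Debt-to-income = 8,225/20,350 = 40.4% — meets 43% limit
LTV: 588,200 ÷ 903,000 = 65.1%, within 90% cap
Row: 661 falls in 645–693. Column: 65.1% falls in ≤66%. Rate = 6.05%.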